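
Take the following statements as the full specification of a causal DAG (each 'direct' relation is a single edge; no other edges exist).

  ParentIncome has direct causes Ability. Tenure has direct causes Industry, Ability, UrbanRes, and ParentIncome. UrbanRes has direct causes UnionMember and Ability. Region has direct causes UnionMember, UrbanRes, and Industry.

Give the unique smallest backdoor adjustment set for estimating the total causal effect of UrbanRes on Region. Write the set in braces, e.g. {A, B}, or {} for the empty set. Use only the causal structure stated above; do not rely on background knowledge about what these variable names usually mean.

Variables eligible for adjustment (non-descendants of UrbanRes, excluding UrbanRes and Region): {Ability, Industry, ParentIncome, UnionMember}.
Backdoor paths from UrbanRes to Region:
  P1: UrbanRes <- UnionMember -> Region
  P2: UrbanRes <- Ability -> ParentIncome -> Tenure <- Industry -> Region
  P3: UrbanRes <- Ability -> Tenure <- Industry -> Region
The empty set is not sufficient: P1 (UrbanRes <- UnionMember -> Region) has no collider blocking it and no conditioned non-collider, so it is open.
Try {UnionMember}:
  P1: blocked at fork node UnionMember ∈ conditioning set.
  P2: blocked at collider Tenure (neither it nor any descendant is in the conditioning set).
  P3: blocked at collider Tenure (neither it nor any descendant is in the conditioning set).
{UnionMember} contains no descendant of UrbanRes and blocks every backdoor path.
No other singleton works — e.g. {Ability} leaves P1 open — so {UnionMember} is the unique smallest valid adjustment set.

{UnionMember}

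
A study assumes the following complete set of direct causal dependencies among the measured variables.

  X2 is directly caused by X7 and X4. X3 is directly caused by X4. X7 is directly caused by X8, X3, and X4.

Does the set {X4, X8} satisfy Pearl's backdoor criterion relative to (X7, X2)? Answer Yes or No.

Yes

Backdoor paths from X7 to X2 (paths whose first edge points into X7):
  P1: X7 <- X4 -> X2
  P2: X7 <- X3 <- X4 -> X2
Condition 1 (no descendant of X7 in the set): holds — descendants of X7 are {X2}; none are in {X4, X8}.
Condition 2 (every backdoor path blocked by {X4, X8}):
  P1: blocked at fork node X4 ∈ conditioning set.
  P2: blocked at fork node X4 ∈ conditioning set.
{X4, X8} satisfies the backdoor criterion.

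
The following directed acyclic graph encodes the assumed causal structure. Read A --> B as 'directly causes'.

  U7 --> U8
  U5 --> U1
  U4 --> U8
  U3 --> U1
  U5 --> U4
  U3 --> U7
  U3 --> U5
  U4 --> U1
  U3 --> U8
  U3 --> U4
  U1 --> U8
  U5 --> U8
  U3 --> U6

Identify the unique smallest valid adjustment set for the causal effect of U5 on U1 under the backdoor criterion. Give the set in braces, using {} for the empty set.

{U3}

Variables eligible for adjustment (non-descendants of U5, excluding U5 and U1): {U3, U6, U7}.
Backdoor paths from U5 to U1:
  P1: U5 <- U3 -> U7 -> U8 <- U4 -> U1
  P2: U5 <- U3 -> U7 -> U8 <- U1
  P3: U5 <- U3 -> U4 -> U1
  P4: U5 <- U3 -> U4 -> U8 <- U1
  P5: U5 <- U3 -> U1
  P6: U5 <- U3 -> U8 <- U4 -> U1
  P7: U5 <- U3 -> U8 <- U1
The empty set is not sufficient: P3 (U5 <- U3 -> U4 -> U1) has no collider blocking it and no conditioned non-collider, so it is open.
Try {U3}:
  P1: blocked at fork node U3 ∈ conditioning set.
  P2: blocked at fork node U3 ∈ conditioning set.
  P3: blocked at fork node U3 ∈ conditioning set.
  P4: blocked at fork node U3 ∈ conditioning set.
  P5: blocked at fork node U3 ∈ conditioning set.
  P6: blocked at fork node U3 ∈ conditioning set.
  P7: blocked at fork node U3 ∈ conditioning set.
{U3} contains no descendant of U5 and blocks every backdoor path.
No other singleton works — e.g. {U7} leaves P3 open — so {U3} is the unique smallest valid adjustment set.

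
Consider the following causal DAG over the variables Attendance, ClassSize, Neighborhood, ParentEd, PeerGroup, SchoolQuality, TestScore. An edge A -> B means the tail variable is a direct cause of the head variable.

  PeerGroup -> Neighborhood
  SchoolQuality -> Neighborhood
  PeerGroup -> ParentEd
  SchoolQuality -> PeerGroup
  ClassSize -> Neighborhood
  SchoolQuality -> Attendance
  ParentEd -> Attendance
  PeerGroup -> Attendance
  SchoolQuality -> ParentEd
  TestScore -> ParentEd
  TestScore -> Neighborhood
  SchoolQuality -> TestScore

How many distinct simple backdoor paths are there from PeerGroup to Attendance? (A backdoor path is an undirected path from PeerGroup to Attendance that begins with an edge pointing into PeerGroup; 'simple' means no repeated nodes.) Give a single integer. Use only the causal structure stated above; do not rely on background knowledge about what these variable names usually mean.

A backdoor path from PeerGroup to Attendance is any simple undirected path whose first edge points into PeerGroup (i.e. leaves PeerGroup via a parent).
Parents of PeerGroup: {SchoolQuality}.
Enumerating:
  P1: PeerGroup <- SchoolQuality -> TestScore -> ParentEd -> Attendance
  P2: PeerGroup <- SchoolQuality -> Neighborhood <- TestScore -> ParentEd -> Attendance
  P3: PeerGroup <- SchoolQuality -> ParentEd -> Attendance
  P4: PeerGroup <- SchoolQuality -> Attendance
That exhausts the simple backdoor paths. Count: 4.

4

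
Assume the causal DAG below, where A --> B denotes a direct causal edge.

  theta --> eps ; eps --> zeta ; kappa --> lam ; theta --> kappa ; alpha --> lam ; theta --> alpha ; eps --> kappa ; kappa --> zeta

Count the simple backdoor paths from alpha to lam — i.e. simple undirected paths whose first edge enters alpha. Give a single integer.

A backdoor path from alpha to lam is any simple undirected path whose first edge points into alpha (i.e. leaves alpha via a parent).
Parents of alpha: {theta}.
Enumerating:
  P1: alpha <- theta -> eps -> kappa -> lam
  P2: alpha <- theta -> eps -> zeta <- kappa -> lam
  P3: alpha <- theta -> kappa -> lam
That exhausts the simple backdoor paths. Count: 3.

3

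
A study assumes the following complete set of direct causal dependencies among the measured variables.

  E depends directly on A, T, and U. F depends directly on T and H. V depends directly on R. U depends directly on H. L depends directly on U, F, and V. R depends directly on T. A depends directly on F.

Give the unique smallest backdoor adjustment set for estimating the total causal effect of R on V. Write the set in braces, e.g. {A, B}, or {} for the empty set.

{}

Variables eligible for adjustment (non-descendants of R, excluding R and V): {A, E, F, H, T, U}.
Backdoor paths from R to V:
  P1: R <- T -> F <- H -> U -> L <- V
  P2: R <- T -> F -> A -> E <- U -> L <- V
  P3: R <- T -> F -> L <- V
  P4: R <- T -> E <- U <- H -> F -> L <- V
  P5: R <- T -> E <- U -> L <- V
  P6: R <- T -> E <- A <- F <- H -> U -> L <- V
  P7: R <- T -> E <- A <- F -> L <- V
Each backdoor path contains an unconditioned collider, so every path is already blocked with the empty conditioning set:
  P1: blocked at collider F (neither it nor any descendant is in the conditioning set).
  P2: blocked at collider E (neither it nor any descendant is in the conditioning set).
  P3: blocked at collider L (neither it nor any descendant is in the conditioning set).
  P4: blocked at collider E (neither it nor any descendant is in the conditioning set).
  P5: blocked at collider E (neither it nor any descendant is in the conditioning set).
  P6: blocked at collider E (neither it nor any descendant is in the conditioning set).
  P7: blocked at collider E (neither it nor any descendant is in the conditioning set).
The empty set is therefore the unique smallest valid set.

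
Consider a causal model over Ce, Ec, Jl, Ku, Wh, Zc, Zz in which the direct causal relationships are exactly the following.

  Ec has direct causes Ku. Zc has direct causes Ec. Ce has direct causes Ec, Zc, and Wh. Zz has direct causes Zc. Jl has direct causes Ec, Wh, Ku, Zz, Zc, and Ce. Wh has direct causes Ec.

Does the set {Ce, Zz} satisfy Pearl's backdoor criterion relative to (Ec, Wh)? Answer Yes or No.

Backdoor paths from Ec to Wh (paths whose first edge points into Ec):
  P1: Ec <- Ku -> Jl <- Zc -> Ce <- Wh
  P2: Ec <- Ku -> Jl <- Wh
  P3: Ec <- Ku -> Jl <- Zz <- Zc -> Ce <- Wh
  P4: Ec <- Ku -> Jl <- Ce <- Wh
Condition 1 (no descendant of Ec in the set): FAILS — Ce and Zz are descendants of Ec.
Condition 2 (every backdoor path blocked by {Ce, Zz}):
  P1: blocked at collider Jl (neither it nor any descendant is in the conditioning set).
  P2: blocked at collider Jl (neither it nor any descendant is in the conditioning set).
  P3: blocked at collider Jl (neither it nor any descendant is in the conditioning set).
  P4: blocked at collider Jl (neither it nor any descendant is in the conditioning set).
{Ce, Zz} does not satisfy the backdoor criterion.

No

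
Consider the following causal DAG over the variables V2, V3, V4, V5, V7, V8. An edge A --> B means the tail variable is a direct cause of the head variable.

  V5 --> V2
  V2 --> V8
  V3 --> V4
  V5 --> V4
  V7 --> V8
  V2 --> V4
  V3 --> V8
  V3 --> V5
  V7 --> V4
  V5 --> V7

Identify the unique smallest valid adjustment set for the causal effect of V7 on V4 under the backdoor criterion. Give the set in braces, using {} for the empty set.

Variables eligible for adjustment (non-descendants of V7, excluding V7 and V4): {V2, V3, V5}.
Backdoor paths from V7 to V4:
  P1: V7 <- V5 <- V3 -> V8 <- V2 -> V4
  P2: V7 <- V5 <- V3 -> V4
  P3: V7 <- V5 -> V2 -> V8 <- V3 -> V4
  P4: V7 <- V5 -> V2 -> V4
  P5: V7 <- V5 -> V4
The empty set is not sufficient: P2 (V7 <- V5 <- V3 -> V4) has no collider blocking it and no conditioned non-collider, so it is open.
Try {V5}:
  P1: blocked at chain node V5 ∈ conditioning set.
  P2: blocked at chain node V5 ∈ conditioning set.
  P3: blocked at fork node V5 ∈ conditioning set.
  P4: blocked at fork node V5 ∈ conditioning set.
  P5: blocked at fork node V5 ∈ conditioning set.
{V5} contains no descendant of V7 and blocks every backdoor path.
No other singleton works — e.g. {V3} leaves P4 open — so {V5} is the unique smallest valid adjustment set.

{V5}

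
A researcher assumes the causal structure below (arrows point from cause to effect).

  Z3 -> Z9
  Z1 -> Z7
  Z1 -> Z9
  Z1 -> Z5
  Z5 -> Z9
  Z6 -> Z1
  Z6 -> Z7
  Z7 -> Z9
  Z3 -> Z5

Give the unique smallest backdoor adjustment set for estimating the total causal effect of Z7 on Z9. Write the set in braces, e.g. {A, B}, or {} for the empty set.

{Z1}

Variables eligible for adjustment (non-descendants of Z7, excluding Z7 and Z9): {Z1, Z3, Z5, Z6}.
Backdoor paths from Z7 to Z9:
  P1: Z7 <- Z6 -> Z1 -> Z5 <- Z3 -> Z9
  P2: Z7 <- Z6 -> Z1 -> Z5 -> Z9
  P3: Z7 <- Z6 -> Z1 -> Z9
  P4: Z7 <- Z1 -> Z5 <- Z3 -> Z9
  P5: Z7 <- Z1 -> Z5 -> Z9
  P6: Z7 <- Z1 -> Z9
The empty set is not sufficient: P2 (Z7 <- Z6 -> Z1 -> Z5 -> Z9) has no collider blocking it and no conditioned non-collider, so it is open.
Try {Z1}:
  P1: blocked at chain node Z1 ∈ conditioning set.
  P2: blocked at chain node Z1 ∈ conditioning set.
  P3: blocked at chain node Z1 ∈ conditioning set.
  P4: blocked at fork node Z1 ∈ conditioning set.
  P5: blocked at fork node Z1 ∈ conditioning set.
  P6: blocked at fork node Z1 ∈ conditioning set.
{Z1} contains no descendant of Z7 and blocks every backdoor path.
No other singleton works — e.g. {Z6} leaves P5 open — so {Z1} is the unique smallest valid adjustment set.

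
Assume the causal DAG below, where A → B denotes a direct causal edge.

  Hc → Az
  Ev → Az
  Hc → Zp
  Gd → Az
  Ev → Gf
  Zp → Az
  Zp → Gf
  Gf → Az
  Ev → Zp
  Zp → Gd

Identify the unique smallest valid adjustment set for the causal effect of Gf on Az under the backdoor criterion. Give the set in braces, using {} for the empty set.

{Ev, Zp}

Variables eligible for adjustment (non-descendants of Gf, excluding Gf and Az): {Ev, Gd, Hc, Zp}.
Backdoor paths from Gf to Az:
  P1: Gf <- Ev -> Zp <- Hc -> Az
  P2: Gf <- Ev -> Zp -> Gd -> Az
  P3: Gf <- Ev -> Zp -> Az
  P4: Gf <- Ev -> Az
  P5: Gf <- Zp <- Ev -> Az
  P6: Gf <- Zp <- Hc -> Az
  P7: Gf <- Zp -> Gd -> Az
  P8: Gf <- Zp -> Az
The empty set is not sufficient: P2 (Gf <- Ev -> Zp -> Gd -> Az) has no collider blocking it and no conditioned non-collider, so it is open.
Try {Ev, Zp}:
  P1: blocked at fork node Ev ∈ conditioning set.
  P2: blocked at fork node Ev ∈ conditioning set.
  P3: blocked at fork node Ev ∈ conditioning set.
  P4: blocked at fork node Ev ∈ conditioning set.
  P5: blocked at chain node Zp ∈ conditioning set.
  P6: blocked at chain node Zp ∈ conditioning set.
  P7: blocked at fork node Zp ∈ conditioning set.
  P8: blocked at fork node Zp ∈ conditioning set.
{Ev, Zp} contains no descendant of Gf and blocks every backdoor path.
Every element of {Ev, Zp} is needed (dropping Ev leaves P1 open; dropping Zp leaves P6 open), so no proper subset is valid.
Among all size-2 subsets of the eligible variables, only {Ev, Zp} blocks every backdoor path, so it is the unique smallest valid adjustment set.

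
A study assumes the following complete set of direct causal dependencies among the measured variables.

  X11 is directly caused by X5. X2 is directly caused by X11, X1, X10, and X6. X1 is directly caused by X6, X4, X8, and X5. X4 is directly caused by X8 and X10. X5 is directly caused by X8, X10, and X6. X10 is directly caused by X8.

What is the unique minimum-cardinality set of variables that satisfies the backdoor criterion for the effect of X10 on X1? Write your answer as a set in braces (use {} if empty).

Variables eligible for adjustment (non-descendants of X10, excluding X10 and X1): {X6, X8}.
Backdoor paths from X10 to X1:
  P1: X10 <- X8 -> X5 <- X6 -> X1
  P2: X10 <- X8 -> X5 <- X6 -> X2 <- X1
  P3: X10 <- X8 -> X5 -> X11 -> X2 <- X6 -> X1
  P4: X10 <- X8 -> X5 -> X11 -> X2 <- X1
  P5: X10 <- X8 -> X5 -> X1
  P6: X10 <- X8 -> X4 -> X1
  P7: X10 <- X8 -> X1
The empty set is not sufficient: P5 (X10 <- X8 -> X5 -> X1) has no collider blocking it and no conditioned non-collider, so it is open.
Try {X8}:
  P1: blocked at fork node X8 ∈ conditioning set.
  P2: blocked at fork node X8 ∈ conditioning set.
  P3: blocked at fork node X8 ∈ conditioning set.
  P4: blocked at fork node X8 ∈ conditioning set.
  P5: blocked at fork node X8 ∈ conditioning set.
  P6: blocked at fork node X8 ∈ conditioning set.
  P7: blocked at fork node X8 ∈ conditioning set.
{X8} contains no descendant of X10 and blocks every backdoor path.
No other singleton works — e.g. {X6} leaves P5 open — so {X8} is the unique smallest valid adjustment set.

{X8}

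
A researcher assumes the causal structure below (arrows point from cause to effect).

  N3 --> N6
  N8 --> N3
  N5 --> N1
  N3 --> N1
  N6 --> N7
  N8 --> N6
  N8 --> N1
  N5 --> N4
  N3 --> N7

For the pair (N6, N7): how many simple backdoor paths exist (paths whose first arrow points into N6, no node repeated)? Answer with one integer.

A backdoor path from N6 to N7 is any simple undirected path whose first edge points into N6 (i.e. leaves N6 via a parent).
Parents of N6: {N3, N8}.
Enumerating:
  P1: N6 <- N8 -> N3 -> N7
  P2: N6 <- N8 -> N1 <- N3 -> N7
  P3: N6 <- N3 -> N7
That exhausts the simple backdoor paths. Count: 3.

3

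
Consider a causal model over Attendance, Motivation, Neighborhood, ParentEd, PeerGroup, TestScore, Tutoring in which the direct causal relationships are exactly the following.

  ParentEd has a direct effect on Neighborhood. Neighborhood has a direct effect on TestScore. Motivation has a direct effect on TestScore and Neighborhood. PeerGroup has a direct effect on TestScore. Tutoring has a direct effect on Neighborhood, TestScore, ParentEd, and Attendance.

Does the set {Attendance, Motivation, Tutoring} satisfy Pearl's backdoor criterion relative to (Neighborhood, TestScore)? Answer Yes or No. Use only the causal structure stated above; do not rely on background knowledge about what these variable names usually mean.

Yes

Backdoor paths from Neighborhood to TestScore (paths whose first edge points into Neighborhood):
  P1: Neighborhood <- Tutoring -> TestScore
  P2: Neighborhood <- Motivation -> TestScore
  P3: Neighborhood <- ParentEd <- Tutoring -> TestScore
Condition 1 (no descendant of Neighborhood in the set): holds — descendants of Neighborhood are {TestScore}; none are in {Attendance, Motivation, Tutoring}.
Condition 2 (every backdoor path blocked by {Attendance, Motivation, Tutoring}):
  P1: blocked at fork node Tutoring ∈ conditioning set.
  P2: blocked at fork node Motivation ∈ conditioning set.
  P3: blocked at fork node Tutoring ∈ conditioning set.
{Attendance, Motivation, Tutoring} satisfies the backdoor criterion.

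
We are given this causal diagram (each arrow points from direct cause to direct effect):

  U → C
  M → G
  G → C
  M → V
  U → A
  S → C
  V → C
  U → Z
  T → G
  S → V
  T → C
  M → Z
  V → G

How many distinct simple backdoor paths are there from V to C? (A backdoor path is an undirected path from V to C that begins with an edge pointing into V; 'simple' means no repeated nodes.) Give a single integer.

4

A backdoor path from V to C is any simple undirected path whose first edge points into V (i.e. leaves V via a parent).
Parents of V: {M, S}.
Enumerating:
  P1: V <- M -> G <- T -> C
  P2: V <- M -> G -> C
  P3: V <- M -> Z <- U -> C
  P4: V <- S -> C
That exhausts the simple backdoor paths. Count: 4.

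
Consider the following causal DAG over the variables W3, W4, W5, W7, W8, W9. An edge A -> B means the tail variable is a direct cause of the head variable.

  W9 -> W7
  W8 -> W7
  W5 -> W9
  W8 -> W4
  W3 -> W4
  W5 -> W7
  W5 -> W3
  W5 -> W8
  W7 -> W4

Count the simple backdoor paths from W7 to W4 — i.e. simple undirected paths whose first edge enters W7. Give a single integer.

A backdoor path from W7 to W4 is any simple undirected path whose first edge points into W7 (i.e. leaves W7 via a parent).
Parents of W7: {W5, W8, W9}.
Enumerating:
  P1: W7 <- W5 -> W8 -> W4
  P2: W7 <- W5 -> W3 -> W4
  P3: W7 <- W8 <- W5 -> W3 -> W4
  P4: W7 <- W8 -> W4
  P5: W7 <- W9 <- W5 -> W8 -> W4
  P6: W7 <- W9 <- W5 -> W3 -> W4
That exhausts the simple backdoor paths. Count: 6.

6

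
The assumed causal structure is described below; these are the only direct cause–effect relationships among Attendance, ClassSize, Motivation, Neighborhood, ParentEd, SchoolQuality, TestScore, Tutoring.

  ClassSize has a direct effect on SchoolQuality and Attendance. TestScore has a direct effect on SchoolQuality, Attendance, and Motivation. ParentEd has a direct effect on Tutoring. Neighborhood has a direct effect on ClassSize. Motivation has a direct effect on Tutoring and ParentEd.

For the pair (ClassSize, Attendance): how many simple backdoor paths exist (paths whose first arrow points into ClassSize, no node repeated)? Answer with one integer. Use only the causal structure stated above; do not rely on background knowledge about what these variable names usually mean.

A backdoor path from ClassSize to Attendance is any simple undirected path whose first edge points into ClassSize (i.e. leaves ClassSize via a parent).
Parents of ClassSize: {Neighborhood}.
No simple path from any parent of ClassSize reaches Attendance without revisiting ClassSize, so there are no backdoor paths.

0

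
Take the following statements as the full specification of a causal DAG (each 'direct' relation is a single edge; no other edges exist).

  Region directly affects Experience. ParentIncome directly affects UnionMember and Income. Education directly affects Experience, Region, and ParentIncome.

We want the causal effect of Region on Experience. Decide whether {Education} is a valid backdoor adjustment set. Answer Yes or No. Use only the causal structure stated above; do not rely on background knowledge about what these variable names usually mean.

Yes

Backdoor paths from Region to Experience (paths whose first edge points into Region):
  P1: Region <- Education -> Experience
Condition 1 (no descendant of Region in the set): holds — descendants of Region are {Experience}; none are in {Education}.
Condition 2 (every backdoor path blocked by {Education}):
  P1: blocked at fork node Education ∈ conditioning set.
{Education} satisfies the backdoor criterion.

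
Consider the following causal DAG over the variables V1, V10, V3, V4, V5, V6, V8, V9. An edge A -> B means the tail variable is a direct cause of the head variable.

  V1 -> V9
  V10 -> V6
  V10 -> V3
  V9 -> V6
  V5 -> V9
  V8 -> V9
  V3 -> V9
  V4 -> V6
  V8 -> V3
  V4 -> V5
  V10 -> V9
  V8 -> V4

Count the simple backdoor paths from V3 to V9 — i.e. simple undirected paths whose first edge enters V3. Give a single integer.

A backdoor path from V3 to V9 is any simple undirected path whose first edge points into V3 (i.e. leaves V3 via a parent).
Parents of V3: {V10, V8}.
Enumerating:
  P1: V3 <- V10 -> V9
  P2: V3 <- V10 -> V6 <- V4 <- V8 -> V9
  P3: V3 <- V10 -> V6 <- V4 -> V5 -> V9
  P4: V3 <- V10 -> V6 <- V9
  P5: V3 <- V8 -> V4 -> V5 -> V9
  P6: V3 <- V8 -> V4 -> V6 <- V10 -> V9
  P7: V3 <- V8 -> V4 -> V6 <- V9
  P8: V3 <- V8 -> V9
That exhausts the simple backdoor paths. Count: 8.

8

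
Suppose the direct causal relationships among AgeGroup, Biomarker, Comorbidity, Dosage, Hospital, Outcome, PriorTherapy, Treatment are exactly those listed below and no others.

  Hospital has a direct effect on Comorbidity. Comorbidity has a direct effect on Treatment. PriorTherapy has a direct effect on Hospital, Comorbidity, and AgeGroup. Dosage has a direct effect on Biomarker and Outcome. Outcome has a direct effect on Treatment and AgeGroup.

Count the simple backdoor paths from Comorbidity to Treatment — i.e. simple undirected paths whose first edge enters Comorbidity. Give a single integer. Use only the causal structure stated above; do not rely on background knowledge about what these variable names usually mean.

A backdoor path from Comorbidity to Treatment is any simple undirected path whose first edge points into Comorbidity (i.e. leaves Comorbidity via a parent).
Parents of Comorbidity: {Hospital, PriorTherapy}.
Enumerating:
  P1: Comorbidity <- PriorTherapy -> AgeGroup <- Outcome -> Treatment
  P2: Comorbidity <- Hospital <- PriorTherapy -> AgeGroup <- Outcome -> Treatment
That exhausts the simple backdoor paths. Count: 2.

2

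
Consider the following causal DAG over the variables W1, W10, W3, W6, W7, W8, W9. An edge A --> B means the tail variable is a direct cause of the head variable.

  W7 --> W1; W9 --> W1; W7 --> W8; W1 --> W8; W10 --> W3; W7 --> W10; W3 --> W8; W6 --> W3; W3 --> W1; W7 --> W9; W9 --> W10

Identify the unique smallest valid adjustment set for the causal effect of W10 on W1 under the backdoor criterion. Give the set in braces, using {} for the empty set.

{W7, W9}

Variables eligible for adjustment (non-descendants of W10, excluding W10 and W1): {W6, W7, W9}.
Backdoor paths from W10 to W1:
  P1: W10 <- W7 -> W9 -> W1
  P2: W10 <- W7 -> W1
  P3: W10 <- W7 -> W8 <- W3 -> W1
  P4: W10 <- W7 -> W8 <- W1
  P5: W10 <- W9 <- W7 -> W1
  P6: W10 <- W9 <- W7 -> W8 <- W3 -> W1
  P7: W10 <- W9 <- W7 -> W8 <- W1
  P8: W10 <- W9 -> W1
The empty set is not sufficient: P1 (W10 <- W7 -> W9 -> W1) has no collider blocking it and no conditioned non-collider, so it is open.
Try {W7, W9}:
  P1: blocked at fork node W7 ∈ conditioning set.
  P2: blocked at fork node W7 ∈ conditioning set.
  P3: blocked at fork node W7 ∈ conditioning set.
  P4: blocked at fork node W7 ∈ conditioning set.
  P5: blocked at chain node W9 ∈ conditioning set.
  P6: blocked at chain node W9 ∈ conditioning set.
  P7: blocked at chain node W9 ∈ conditioning set.
  P8: blocked at fork node W9 ∈ conditioning set.
{W7, W9} contains no descendant of W10 and blocks every backdoor path.
Every element of {W7, W9} is needed (dropping W7 leaves P2 open; dropping W9 leaves P8 open), so no proper subset is valid.
Among all size-2 subsets of the eligible variables, only {W7, W9} blocks every backdoor path, so it is the unique smallest valid adjustment set.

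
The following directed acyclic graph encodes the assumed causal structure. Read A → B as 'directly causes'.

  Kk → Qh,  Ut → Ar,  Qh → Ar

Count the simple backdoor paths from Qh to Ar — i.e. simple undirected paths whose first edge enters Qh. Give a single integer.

A backdoor path from Qh to Ar is any simple undirected path whose first edge points into Qh (i.e. leaves Qh via a parent).
Parents of Qh: {Kk}.
No simple path from any parent of Qh reaches Ar without revisiting Qh, so there are no backdoor paths.

0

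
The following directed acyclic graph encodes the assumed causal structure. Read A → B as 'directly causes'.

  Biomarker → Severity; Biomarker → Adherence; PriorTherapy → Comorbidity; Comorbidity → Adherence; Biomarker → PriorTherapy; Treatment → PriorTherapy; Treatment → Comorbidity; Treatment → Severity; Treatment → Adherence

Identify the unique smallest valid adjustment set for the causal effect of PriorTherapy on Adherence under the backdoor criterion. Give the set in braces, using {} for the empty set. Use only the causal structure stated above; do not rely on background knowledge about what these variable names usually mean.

{Biomarker, Treatment}

Variables eligible for adjustment (non-descendants of PriorTherapy, excluding PriorTherapy and Adherence): {Biomarker, Severity, Treatment}.
Backdoor paths from PriorTherapy to Adherence:
  P1: PriorTherapy <- Treatment -> Severity <- Biomarker -> Adherence
  P2: PriorTherapy <- Treatment -> Comorbidity -> Adherence
  P3: PriorTherapy <- Treatment -> Adherence
  P4: PriorTherapy <- Biomarker -> Severity <- Treatment -> Comorbidity -> Adherence
  P5: PriorTherapy <- Biomarker -> Severity <- Treatment -> Adherence
  P6: PriorTherapy <- Biomarker -> Adherence
The empty set is not sufficient: P2 (PriorTherapy <- Treatment -> Comorbidity -> Adherence) has no collider blocking it and no conditioned non-collider, so it is open.
Try {Biomarker, Treatment}:
  P1: blocked at fork node Treatment ∈ conditioning set.
  P2: blocked at fork node Treatment ∈ conditioning set.
  P3: blocked at fork node Treatment ∈ conditioning set.
  P4: blocked at fork node Biomarker ∈ conditioning set.
  P5: blocked at fork node Biomarker ∈ conditioning set.
  P6: blocked at fork node Biomarker ∈ conditioning set.
{Biomarker, Treatment} contains no descendant of PriorTherapy and blocks every backdoor path.
Every element of {Biomarker, Treatment} is needed (dropping Biomarker leaves P6 open; dropping Treatment leaves P2 open), so no proper subset is valid.
Among all size-2 subsets of the eligible variables, only {Biomarker, Treatment} blocks every backdoor path, so it is the unique smallest valid adjustment set.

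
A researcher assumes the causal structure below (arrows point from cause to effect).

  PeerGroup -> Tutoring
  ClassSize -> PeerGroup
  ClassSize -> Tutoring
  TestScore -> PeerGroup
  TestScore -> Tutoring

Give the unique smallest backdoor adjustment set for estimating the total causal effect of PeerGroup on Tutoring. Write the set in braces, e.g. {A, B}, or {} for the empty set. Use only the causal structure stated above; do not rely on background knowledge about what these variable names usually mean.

{ClassSize, TestScore}

Variables eligible for adjustment (non-descendants of PeerGroup, excluding PeerGroup and Tutoring): {ClassSize, TestScore}.
Backdoor paths from PeerGroup to Tutoring:
  P1: PeerGroup <- ClassSize -> Tutoring
  P2: PeerGroup <- TestScore -> Tutoring
The empty set is not sufficient: P1 (PeerGroup <- ClassSize -> Tutoring) has no collider blocking it and no conditioned non-collider, so it is open.
Try {ClassSize, TestScore}:
  P1: blocked at fork node ClassSize ∈ conditioning set.
  P2: blocked at fork node TestScore ∈ conditioning set.
{ClassSize, TestScore} contains no descendant of PeerGroup and blocks every backdoor path.
Every element of {ClassSize, TestScore} is needed (dropping ClassSize leaves P1 open; dropping TestScore leaves P2 open), so no proper subset is valid.
Among all size-2 subsets of the eligible variables, only {ClassSize, TestScore} blocks every backdoor path, so it is the unique smallest valid adjustment set.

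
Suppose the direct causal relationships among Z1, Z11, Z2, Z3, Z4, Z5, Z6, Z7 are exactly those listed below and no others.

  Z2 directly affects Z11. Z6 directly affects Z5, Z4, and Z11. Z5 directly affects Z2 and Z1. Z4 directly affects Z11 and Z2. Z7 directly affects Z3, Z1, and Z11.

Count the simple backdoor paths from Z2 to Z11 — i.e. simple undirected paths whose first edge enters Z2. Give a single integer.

6

A backdoor path from Z2 to Z11 is any simple undirected path whose first edge points into Z2 (i.e. leaves Z2 via a parent).
Parents of Z2: {Z4, Z5}.
Enumerating:
  P1: Z2 <- Z4 <- Z6 -> Z5 -> Z1 <- Z7 -> Z11
  P2: Z2 <- Z4 <- Z6 -> Z11
  P3: Z2 <- Z4 -> Z11
  P4: Z2 <- Z5 <- Z6 -> Z4 -> Z11
  P5: Z2 <- Z5 <- Z6 -> Z11
  P6: Z2 <- Z5 -> Z1 <- Z7 -> Z11
That exhausts the simple backdoor paths. Count: 6.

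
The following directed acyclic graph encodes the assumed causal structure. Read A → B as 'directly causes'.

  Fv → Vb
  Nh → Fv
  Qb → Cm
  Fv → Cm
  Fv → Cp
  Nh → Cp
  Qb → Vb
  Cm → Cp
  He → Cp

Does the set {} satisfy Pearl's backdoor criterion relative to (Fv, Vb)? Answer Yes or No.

Yes

Backdoor paths from Fv to Vb (paths whose first edge points into Fv):
  P1: Fv <- Nh -> Cp <- Cm <- Qb -> Vb
Condition 1 (no descendant of Fv in the set): holds — descendants of Fv are {Cm, Cp, Vb}; none are in {}.
Condition 2 (every backdoor path blocked by {}):
  P1: blocked at collider Cp (neither it nor any descendant is in the conditioning set).
{} satisfies the backdoor criterion.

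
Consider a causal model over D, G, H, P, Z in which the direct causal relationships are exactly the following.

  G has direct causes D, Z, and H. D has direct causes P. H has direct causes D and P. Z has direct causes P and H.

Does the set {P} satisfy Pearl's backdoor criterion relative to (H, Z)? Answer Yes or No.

Yes

Backdoor paths from H to Z (paths whose first edge points into H):
  P1: H <- P -> D -> G <- Z
  P2: H <- P -> Z
  P3: H <- D <- P -> Z
  P4: H <- D -> G <- Z
Condition 1 (no descendant of H in the set): holds — descendants of H are {G, Z}; none are in {P}.
Condition 2 (every backdoor path blocked by {P}):
  P1: blocked at fork node P ∈ conditioning set.
  P2: blocked at fork node P ∈ conditioning set.
  P3: blocked at fork node P ∈ conditioning set.
  P4: blocked at collider G (neither it nor any descendant is in the conditioning set).
{P} satisfies the backdoor criterion.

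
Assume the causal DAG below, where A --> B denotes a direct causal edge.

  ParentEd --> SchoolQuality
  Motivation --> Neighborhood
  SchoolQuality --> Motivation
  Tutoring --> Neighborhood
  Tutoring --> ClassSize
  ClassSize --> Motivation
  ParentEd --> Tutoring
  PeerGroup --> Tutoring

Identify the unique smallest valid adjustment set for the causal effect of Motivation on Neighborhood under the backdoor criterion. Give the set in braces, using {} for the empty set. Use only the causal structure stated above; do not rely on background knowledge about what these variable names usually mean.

Variables eligible for adjustment (non-descendants of Motivation, excluding Motivation and Neighborhood): {ClassSize, ParentEd, PeerGroup, SchoolQuality, Tutoring}.
Backdoor paths from Motivation to Neighborhood:
  P1: Motivation <- SchoolQuality <- ParentEd -> Tutoring -> Neighborhood
  P2: Motivation <- ClassSize <- Tutoring -> Neighborhood
The empty set is not sufficient: P1 (Motivation <- SchoolQuality <- ParentEd -> Tutoring -> Neighborhood) has no collider blocking it and no conditioned non-collider, so it is open.
Try {Tutoring}:
  P1: blocked at chain node Tutoring ∈ conditioning set.
  P2: blocked at fork node Tutoring ∈ conditioning set.
{Tutoring} contains no descendant of Motivation and blocks every backdoor path.
No other singleton works — e.g. {ParentEd} leaves P2 open — so {Tutoring} is the unique smallest valid adjustment set.

{Tutoring}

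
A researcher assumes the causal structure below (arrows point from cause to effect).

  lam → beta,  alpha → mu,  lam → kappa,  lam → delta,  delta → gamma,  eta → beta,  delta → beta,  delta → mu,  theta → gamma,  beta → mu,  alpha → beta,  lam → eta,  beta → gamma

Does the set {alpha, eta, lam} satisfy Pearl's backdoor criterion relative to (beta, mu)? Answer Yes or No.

No

Backdoor paths from beta to mu (paths whose first edge points into beta):
  P1: beta <- lam -> delta -> mu
  P2: beta <- delta -> mu
  P3: beta <- alpha -> mu
  P4: beta <- eta <- lam -> delta -> mu
Condition 1 (no descendant of beta in the set): holds — descendants of beta are {gamma, mu}; none are in {alpha, eta, lam}.
Condition 2 (every backdoor path blocked by {alpha, eta, lam}):
  P1: blocked at fork node lam ∈ conditioning set.
  P2: open — no interior node is in the conditioning set.
  P3: blocked at fork node alpha ∈ conditioning set.
  P4: blocked at chain node eta ∈ conditioning set.
{alpha, eta, lam} does not satisfy the backdoor criterion.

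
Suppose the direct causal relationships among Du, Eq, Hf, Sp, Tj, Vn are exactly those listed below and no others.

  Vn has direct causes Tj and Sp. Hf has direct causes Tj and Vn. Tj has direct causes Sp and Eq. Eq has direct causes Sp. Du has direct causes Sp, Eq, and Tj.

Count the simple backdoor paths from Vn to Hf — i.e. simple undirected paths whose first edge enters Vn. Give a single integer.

A backdoor path from Vn to Hf is any simple undirected path whose first edge points into Vn (i.e. leaves Vn via a parent).
Parents of Vn: {Sp, Tj}.
Enumerating:
  P1: Vn <- Sp -> Eq -> Tj -> Hf
  P2: Vn <- Sp -> Eq -> Du <- Tj -> Hf
  P3: Vn <- Sp -> Tj -> Hf
  P4: Vn <- Sp -> Du <- Eq -> Tj -> Hf
  P5: Vn <- Sp -> Du <- Tj -> Hf
  P6: Vn <- Tj -> Hf
That exhausts the simple backdoor paths. Count: 6.

6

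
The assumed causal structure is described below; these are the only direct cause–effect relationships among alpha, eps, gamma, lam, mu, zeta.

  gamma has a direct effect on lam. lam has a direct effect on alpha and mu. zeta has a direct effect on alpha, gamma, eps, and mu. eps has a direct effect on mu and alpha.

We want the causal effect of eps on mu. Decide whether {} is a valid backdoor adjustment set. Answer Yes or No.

No

Backdoor paths from eps to mu (paths whose first edge points into eps):
  P1: eps <- zeta -> gamma -> lam -> mu
  P2: eps <- zeta -> mu
  P3: eps <- zeta -> alpha <- lam -> mu
Condition 1 (no descendant of eps in the set): holds — descendants of eps are {alpha, mu}; none are in {}.
Condition 2 (every backdoor path blocked by {}):
  P1: open — no interior node is in the conditioning set.
  P2: open — no interior node is in the conditioning set.
  P3: blocked at collider alpha (neither it nor any descendant is in the conditioning set).
{} does not satisfy the backdoor criterion.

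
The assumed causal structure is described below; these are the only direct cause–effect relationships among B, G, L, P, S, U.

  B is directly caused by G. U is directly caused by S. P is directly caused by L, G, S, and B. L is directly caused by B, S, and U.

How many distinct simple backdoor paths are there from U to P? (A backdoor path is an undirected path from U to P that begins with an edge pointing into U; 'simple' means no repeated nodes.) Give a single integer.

A backdoor path from U to P is any simple undirected path whose first edge points into U (i.e. leaves U via a parent).
Parents of U: {S}.
Enumerating:
  P1: U <- S -> L <- B <- G -> P
  P2: U <- S -> L <- B -> P
  P3: U <- S -> L -> P
  P4: U <- S -> P
That exhausts the simple backdoor paths. Count: 4.

4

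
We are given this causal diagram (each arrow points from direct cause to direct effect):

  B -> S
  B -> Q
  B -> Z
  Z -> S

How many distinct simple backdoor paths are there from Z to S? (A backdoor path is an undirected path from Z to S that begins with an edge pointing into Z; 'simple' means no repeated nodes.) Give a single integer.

A backdoor path from Z to S is any simple undirected path whose first edge points into Z (i.e. leaves Z via a parent).
Parents of Z: {B}.
Enumerating:
  P1: Z <- B -> S
That exhausts the simple backdoor paths. Count: 1.

1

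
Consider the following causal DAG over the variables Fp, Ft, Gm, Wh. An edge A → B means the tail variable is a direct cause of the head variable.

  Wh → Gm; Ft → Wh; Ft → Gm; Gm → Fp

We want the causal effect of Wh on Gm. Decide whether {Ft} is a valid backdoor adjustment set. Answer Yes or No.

Backdoor paths from Wh to Gm (paths whose first edge points into Wh):
  P1: Wh <- Ft -> Gm
Condition 1 (no descendant of Wh in the set): holds — descendants of Wh are {Fp, Gm}; none are in {Ft}.
Condition 2 (every backdoor path blocked by {Ft}):
  P1: blocked at fork node Ft ∈ conditioning set.
{Ft} satisfies the backdoor criterion.

Yes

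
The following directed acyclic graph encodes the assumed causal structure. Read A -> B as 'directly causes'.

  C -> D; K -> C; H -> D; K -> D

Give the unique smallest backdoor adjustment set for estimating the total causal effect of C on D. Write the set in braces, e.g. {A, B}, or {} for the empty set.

Variables eligible for adjustment (non-descendants of C, excluding C and D): {H, K}.
Backdoor paths from C to D:
  P1: C <- K -> D
The empty set is not sufficient: P1 (C <- K -> D) has no collider blocking it and no conditioned non-collider, so it is open.
Try {K}:
  P1: blocked at fork node K ∈ conditioning set.
{K} contains no descendant of C and blocks every backdoor path.
No other singleton works — e.g. {H} leaves P1 open — so {K} is the unique smallest valid adjustment set.

{K}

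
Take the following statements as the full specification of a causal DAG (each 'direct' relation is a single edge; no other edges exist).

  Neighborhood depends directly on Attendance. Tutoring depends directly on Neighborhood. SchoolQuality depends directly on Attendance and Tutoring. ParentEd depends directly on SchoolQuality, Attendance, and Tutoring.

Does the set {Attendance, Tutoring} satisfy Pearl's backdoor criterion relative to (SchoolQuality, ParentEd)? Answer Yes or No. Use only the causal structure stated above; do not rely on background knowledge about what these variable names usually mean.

Yes

Backdoor paths from SchoolQuality to ParentEd (paths whose first edge points into SchoolQuality):
  P1: SchoolQuality <- Attendance -> Neighborhood -> Tutoring -> ParentEd
  P2: SchoolQuality <- Attendance -> ParentEd
  P3: SchoolQuality <- Tutoring <- Neighborhood <- Attendance -> ParentEd
  P4: SchoolQuality <- Tutoring -> ParentEd
Condition 1 (no descendant of SchoolQuality in the set): holds — descendants of SchoolQuality are {ParentEd}; none are in {Attendance, Tutoring}.
Condition 2 (every backdoor path blocked by {Attendance, Tutoring}):
  P1: blocked at fork node Attendance ∈ conditioning set.
  P2: blocked at fork node Attendance ∈ conditioning set.
  P3: blocked at chain node Tutoring ∈ conditioning set.
  P4: blocked at fork node Tutoring ∈ conditioning set.
{Attendance, Tutoring} satisfies the backdoor criterion.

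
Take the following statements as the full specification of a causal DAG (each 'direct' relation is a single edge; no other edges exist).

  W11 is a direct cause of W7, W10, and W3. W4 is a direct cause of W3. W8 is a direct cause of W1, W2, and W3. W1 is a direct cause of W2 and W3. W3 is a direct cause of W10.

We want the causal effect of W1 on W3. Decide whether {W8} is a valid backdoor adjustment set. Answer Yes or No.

Yes

Backdoor paths from W1 to W3 (paths whose first edge points into W1):
  P1: W1 <- W8 -> W3
Condition 1 (no descendant of W1 in the set): holds — descendants of W1 are {W10, W2, W3}; none are in {W8}.
Condition 2 (every backdoor path blocked by {W8}):
  P1: blocked at fork node W8 ∈ conditioning set.
{W8} satisfies the backdoor criterion.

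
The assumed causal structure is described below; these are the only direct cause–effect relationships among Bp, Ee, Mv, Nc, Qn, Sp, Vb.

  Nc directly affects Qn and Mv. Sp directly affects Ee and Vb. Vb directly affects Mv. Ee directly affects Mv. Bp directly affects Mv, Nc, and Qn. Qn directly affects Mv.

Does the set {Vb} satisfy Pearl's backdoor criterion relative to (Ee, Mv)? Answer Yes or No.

Backdoor paths from Ee to Mv (paths whose first edge points into Ee):
  P1: Ee <- Sp -> Vb -> Mv
Condition 1 (no descendant of Ee in the set): holds — descendants of Ee are {Mv}; none are in {Vb}.
Condition 2 (every backdoor path blocked by {Vb}):
  P1: blocked at chain node Vb ∈ conditioning set.
{Vb} satisfies the backdoor criterion.

Yes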